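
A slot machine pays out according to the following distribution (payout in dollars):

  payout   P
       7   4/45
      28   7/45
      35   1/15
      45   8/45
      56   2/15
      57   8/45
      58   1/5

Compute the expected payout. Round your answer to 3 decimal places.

$44.511

E[X] = (4/45)·7 + (7/45)·28 + (1/15)·35 + (8/45)·45 + (2/15)·56 + (8/45)·57 + (1/5)·58
     = 2003/45 ≈ 44.511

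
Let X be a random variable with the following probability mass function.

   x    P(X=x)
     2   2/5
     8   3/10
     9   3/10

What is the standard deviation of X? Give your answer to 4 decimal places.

3.2078

E[X] = 59/10, E[X²] = 451/10
Var(X) = E[X²] − (E[X])² = 451/10 − 3481/100 = 1029/100
SD(X) = √(1029/100) ≈ 3.2078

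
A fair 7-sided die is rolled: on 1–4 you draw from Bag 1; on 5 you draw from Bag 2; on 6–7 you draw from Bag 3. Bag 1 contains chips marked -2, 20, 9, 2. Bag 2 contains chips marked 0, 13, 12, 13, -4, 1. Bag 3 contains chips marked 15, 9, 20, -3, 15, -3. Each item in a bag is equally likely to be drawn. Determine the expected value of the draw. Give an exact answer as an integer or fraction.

15/2

E[X | Bag 1] = (-2 + 20 + 9 + 2)/4 = 29/4
E[X | Bag 2] = (0 + 13 + 12 + 13 − 4 + 1)/6 = 35/6
E[X | Bag 3] = (15 + 9 + 20 − 3 + 15 − 3)/6 = 53/6
E[X] = (4/7)·29/4 + (1/7)·35/6 + (2/7)·53/6 = 15/2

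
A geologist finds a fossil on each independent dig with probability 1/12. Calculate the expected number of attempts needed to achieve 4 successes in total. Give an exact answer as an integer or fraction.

By linearity (sum of 4 independent geometric waits), E[trials] = 4/p = 4/(1/12) = 48.

48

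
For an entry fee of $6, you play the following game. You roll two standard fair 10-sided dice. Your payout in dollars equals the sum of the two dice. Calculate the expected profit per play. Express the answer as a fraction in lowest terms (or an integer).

$5

Distribution of the sum of the two dice: 2 w.p. 1/100, 3 w.p. 1/50, 4 w.p. 3/100, 5 w.p. 1/25, 6 w.p. 1/20, 7 w.p. 3/50, …
E[payout] = (1/100)·2 + (1/50)·3 + (3/100)·4 + (1/25)·5 + (1/20)·6 + (3/50)·7 + (7/100)·8 + (2/25)·9 + (9/100)·10 + (1/10)·11 + (9/100)·12 + (2/25)·13 + (7/100)·14 + (3/50)·15 + (1/20)·16 + (1/25)·17 + (3/100)·18 + (1/50)·19 + (1/100)·20 = 11
Expected profit = 11 − 6 = 5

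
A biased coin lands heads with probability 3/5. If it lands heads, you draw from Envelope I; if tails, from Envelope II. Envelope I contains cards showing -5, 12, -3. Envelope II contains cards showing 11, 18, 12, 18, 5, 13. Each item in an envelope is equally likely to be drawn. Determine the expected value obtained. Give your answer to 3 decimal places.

E[X | Envelope I] = (-5 + 12 − 3)/3 = 4/3
E[X | Envelope II] = (11 + 18 + 12 + 18 + 5 + 13)/6 = 77/6
E[X] = (3/5)·4/3 + (2/5)·77/6 = 89/15 ≈ 5.933

5.933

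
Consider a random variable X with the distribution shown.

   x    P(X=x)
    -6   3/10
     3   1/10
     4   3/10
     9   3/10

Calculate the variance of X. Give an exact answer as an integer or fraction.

876/25

E[X] = (3/10)·(-6) + (1/10)·3 + (3/10)·4 + (3/10)·9 = 12/5
E[X²] = (3/10)·36 + (1/10)·9 + (3/10)·16 + (3/10)·81 = 204/5
Var(X) = 204/5 − (12/5)² = 876/25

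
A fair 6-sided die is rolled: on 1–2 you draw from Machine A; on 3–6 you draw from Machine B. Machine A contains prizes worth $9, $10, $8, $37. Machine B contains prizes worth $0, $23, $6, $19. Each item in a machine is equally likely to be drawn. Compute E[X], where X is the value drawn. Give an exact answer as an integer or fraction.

E[X | Machine A] = (9 + 10 + 8 + 37)/4 = 16
E[X | Machine B] = (0 + 23 + 6 + 19)/4 = 12
E[X] = (1/3)·16 + (2/3)·12 = 40/3

40/3 dollars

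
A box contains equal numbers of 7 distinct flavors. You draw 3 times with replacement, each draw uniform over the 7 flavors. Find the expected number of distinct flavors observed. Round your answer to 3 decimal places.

2.592

Let Xⱼ=1 if type j appears at least once. P(Xⱼ=1) = 1 − ((7−1)/7)^3 = 127/343.
E[#distinct] = 7·127/343 = 127/49.
≈ 2.592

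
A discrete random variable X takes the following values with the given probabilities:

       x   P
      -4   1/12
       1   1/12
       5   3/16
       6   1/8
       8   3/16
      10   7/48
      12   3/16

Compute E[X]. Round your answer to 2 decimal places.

6.65

E[X] = (1/12)·(-4) + (1/12)·1 + (3/16)·5 + (1/8)·6 + (3/16)·8 + (7/48)·10 + (3/16)·12
     = 319/48 ≈ 6.65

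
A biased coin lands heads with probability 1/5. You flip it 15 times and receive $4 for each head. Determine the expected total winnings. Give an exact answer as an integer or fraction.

E[#heads] = 15·1/5 = 3 (linearity over flips).
E[winnings] = 4·3 = 12.

$12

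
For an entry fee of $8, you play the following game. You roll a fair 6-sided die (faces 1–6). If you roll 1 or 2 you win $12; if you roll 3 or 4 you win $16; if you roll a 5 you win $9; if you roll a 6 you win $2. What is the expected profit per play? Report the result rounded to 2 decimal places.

$3.17

E[payout] = (1/6)·2 + (1/6)·9 + (1/3)·12 + (1/3)·16 = 67/6
Expected profit = 67/6 − 8 = 19/6 ≈ $3.17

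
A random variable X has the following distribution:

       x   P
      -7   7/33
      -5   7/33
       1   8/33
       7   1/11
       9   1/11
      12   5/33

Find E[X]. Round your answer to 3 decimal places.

0.970

E[X] = (7/33)·(-7) + (7/33)·(-5) + (8/33)·1 + (1/11)·7 + (1/11)·9 + (5/33)·12
     = 32/33 ≈ 0.970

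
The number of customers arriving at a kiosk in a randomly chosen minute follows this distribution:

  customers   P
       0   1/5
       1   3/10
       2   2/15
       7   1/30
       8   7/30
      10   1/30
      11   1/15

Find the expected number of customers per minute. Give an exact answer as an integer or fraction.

E[X] = (1/5)·0 + (3/10)·1 + (2/15)·2 + (1/30)·7 + (7/30)·8 + (1/30)·10 + (1/15)·11
     = 56/15

56/15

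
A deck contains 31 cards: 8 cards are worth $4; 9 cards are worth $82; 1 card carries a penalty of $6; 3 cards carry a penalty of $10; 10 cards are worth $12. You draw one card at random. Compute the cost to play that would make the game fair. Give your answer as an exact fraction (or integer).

E[payout] = (8/31)·4 + (9/31)·82 + (1/31)·(-6) + (3/31)·(-10) + (10/31)·12 = 854/31
Fair fee = E[payout] = 854/31

854/31 dollars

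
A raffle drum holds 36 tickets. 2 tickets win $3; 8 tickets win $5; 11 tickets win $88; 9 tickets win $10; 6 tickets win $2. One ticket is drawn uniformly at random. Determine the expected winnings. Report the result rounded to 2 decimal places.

$31.00

E[payout] = (2/36)·3 + (8/36)·5 + (11/36)·88 + (9/36)·10 + (6/36)·2 = 31
≈ $31.00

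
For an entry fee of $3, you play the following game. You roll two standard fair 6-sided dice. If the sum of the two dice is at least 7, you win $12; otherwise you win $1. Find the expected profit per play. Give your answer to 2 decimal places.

$4.42

E[payout] = (5/12)·1 + (7/12)·12 = 89/12
Expected profit = 89/12 − 3 = 53/12 ≈ $4.42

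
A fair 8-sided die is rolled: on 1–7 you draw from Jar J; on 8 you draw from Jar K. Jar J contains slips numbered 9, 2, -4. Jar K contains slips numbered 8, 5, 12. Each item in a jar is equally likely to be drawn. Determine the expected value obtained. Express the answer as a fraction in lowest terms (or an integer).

37/12

E[X | Jar J] = (9 + 2 − 4)/3 = 7/3
E[X | Jar K] = (8 + 5 + 12)/3 = 25/3
E[X] = (7/8)·7/3 + (1/8)·25/3 = 37/12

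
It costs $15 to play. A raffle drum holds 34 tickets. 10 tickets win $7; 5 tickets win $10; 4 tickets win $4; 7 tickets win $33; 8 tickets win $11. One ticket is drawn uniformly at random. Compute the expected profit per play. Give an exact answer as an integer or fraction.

-55/34 dollars

E[payout] = (10/34)·7 + (5/34)·10 + (4/34)·4 + (7/34)·33 + (8/34)·11 = 455/34
Expected profit = 455/34 − 15 = -55/34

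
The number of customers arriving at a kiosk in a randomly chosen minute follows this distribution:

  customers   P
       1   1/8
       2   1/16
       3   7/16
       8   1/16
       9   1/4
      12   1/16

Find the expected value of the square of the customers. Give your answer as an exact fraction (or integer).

E[X²] = (1/8)·1 + (1/16)·4 + (7/16)·9 + (1/16)·64 + (1/4)·81 + (1/16)·144
     = 601/16

601/16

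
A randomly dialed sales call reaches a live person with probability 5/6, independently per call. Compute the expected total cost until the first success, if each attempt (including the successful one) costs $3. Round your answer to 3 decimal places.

E[#attempts] = 1/p = 6/5; E[cost] = 3·6/5 = 18/5.
≈ 3.600

$3.600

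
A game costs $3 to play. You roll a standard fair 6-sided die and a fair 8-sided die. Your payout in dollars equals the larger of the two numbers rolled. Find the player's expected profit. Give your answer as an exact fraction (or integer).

Distribution of the larger of the two numbers rolled: 1 w.p. 1/48, 2 w.p. 1/16, 3 w.p. 5/48, 4 w.p. 7/48, 5 w.p. 3/16, 6 w.p. 11/48, …
E[payout] = (1/48)·1 + (1/16)·2 + (5/48)·3 + (7/48)·4 + (3/16)·5 + (11/48)·6 + (1/8)·7 + (1/8)·8 = 251/48
Expected profit = 251/48 − 3 = 107/48

107/48 dollars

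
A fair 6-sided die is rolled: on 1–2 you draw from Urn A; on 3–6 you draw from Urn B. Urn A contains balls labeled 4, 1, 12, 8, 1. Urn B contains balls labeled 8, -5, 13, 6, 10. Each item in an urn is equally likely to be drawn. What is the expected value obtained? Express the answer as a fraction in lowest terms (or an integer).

6

E[X | Urn A] = (4 + 1 + 12 + 8 + 1)/5 = 26/5
E[X | Urn B] = (8 − 5 + 13 + 6 + 10)/5 = 32/5
E[X] = (1/3)·26/5 + (2/3)·32/5 = 6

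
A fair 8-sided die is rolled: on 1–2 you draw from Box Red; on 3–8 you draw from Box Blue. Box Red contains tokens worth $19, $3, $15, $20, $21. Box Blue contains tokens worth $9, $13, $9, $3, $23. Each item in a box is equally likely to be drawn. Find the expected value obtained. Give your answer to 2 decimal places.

E[X | Box Red] = (19 + 3 + 15 + 20 + 21)/5 = 78/5
E[X | Box Blue] = (9 + 13 + 9 + 3 + 23)/5 = 57/5
E[X] = (1/4)·78/5 + (3/4)·57/5 = 249/20 ≈ 12.45

$12.45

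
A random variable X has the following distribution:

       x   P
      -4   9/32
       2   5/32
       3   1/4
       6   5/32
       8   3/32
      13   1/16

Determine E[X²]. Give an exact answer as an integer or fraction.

E[X²] = (9/32)·16 + (5/32)·4 + (1/4)·9 + (5/32)·36 + (3/32)·64 + (1/16)·169
     = 473/16

473/16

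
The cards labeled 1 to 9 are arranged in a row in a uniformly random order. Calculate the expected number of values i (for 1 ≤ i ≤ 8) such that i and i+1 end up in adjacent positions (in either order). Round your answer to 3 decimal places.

For each i ∈ {1,…,8}, let Xᵢ = 1 if i and i+1 are adjacent. P(Xᵢ=1) = 2·(9−1)!/9! = 2/9.
By linearity, E[ΣXᵢ] = (8)·(2/9) = 16/9.
≈ 1.778

1.778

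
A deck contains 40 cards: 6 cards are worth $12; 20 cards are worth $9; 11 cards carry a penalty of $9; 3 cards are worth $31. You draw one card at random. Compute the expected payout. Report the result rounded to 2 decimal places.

$6.15

E[payout] = (6/40)·12 + (20/40)·9 + (11/40)·(-9) + (3/40)·31 = 123/20
≈ $6.15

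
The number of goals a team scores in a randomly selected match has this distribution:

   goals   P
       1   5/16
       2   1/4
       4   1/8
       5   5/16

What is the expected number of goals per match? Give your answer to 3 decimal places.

2.875

E[X] = (5/16)·1 + (1/4)·2 + (1/8)·4 + (5/16)·5
     = 23/8 ≈ 2.875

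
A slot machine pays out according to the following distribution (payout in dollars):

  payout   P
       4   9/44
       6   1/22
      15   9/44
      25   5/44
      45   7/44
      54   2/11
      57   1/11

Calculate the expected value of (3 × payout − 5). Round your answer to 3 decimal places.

E[3x-5] = (9/44)·7 + (1/22)·13 + (9/44)·40 + (5/44)·70 + (7/44)·130 + (2/11)·157 + (1/11)·166
     = 3629/44 ≈ 82.477

82.477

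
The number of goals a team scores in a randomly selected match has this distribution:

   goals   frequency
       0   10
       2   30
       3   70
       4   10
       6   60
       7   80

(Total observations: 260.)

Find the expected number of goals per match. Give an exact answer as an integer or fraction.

Total = 260, so P(goals=0) = 10/260, etc.
E[X] = (1/26)·0 + (3/26)·2 + (7/26)·3 + (1/26)·4 + (3/13)·6 + (4/13)·7
     = 123/26

123/26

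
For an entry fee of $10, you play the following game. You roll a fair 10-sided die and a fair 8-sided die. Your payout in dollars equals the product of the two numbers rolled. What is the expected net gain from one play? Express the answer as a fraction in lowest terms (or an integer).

59/4 dollars

Distribution of the product of the two numbers rolled: 1 w.p. 1/80, 2 w.p. 1/40, 3 w.p. 1/40, 4 w.p. 3/80, 5 w.p. 1/40, 6 w.p. 1/20, …
E[payout] = (1/80)·1 + (1/40)·2 + (1/40)·3 + (3/80)·4 + (1/40)·5 + (1/20)·6 + (1/40)·7 + (1/20)·8 + (1/40)·9 + (3/80)·10 + (1/20)·12 + (1/40)·14 + (1/40)·15 + (3/80)·16 + (3/80)·18 + (3/80)·20 + (1/40)·21 + (1/20)·24 + (1/80)·25 + (1/80)·27 + (1/40)·28 + (3/80)·30 + (1/40)·32 + (1/40)·35 + (1/40)·36 + (3/80)·40 + (1/40)·42 + (1/80)·45 + (1/40)·48 + (1/80)·49 + (1/80)·50 + (1/80)·54 + (1/40)·56 + (1/80)·60 + (1/80)·63 + (1/80)·64 + (1/80)·70 + (1/80)·72 + (1/80)·80 = 99/4
Expected profit = 99/4 − 10 = 59/4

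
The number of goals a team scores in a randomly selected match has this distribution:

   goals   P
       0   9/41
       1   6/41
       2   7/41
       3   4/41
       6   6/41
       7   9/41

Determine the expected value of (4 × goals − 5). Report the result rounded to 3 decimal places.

E[4x-5] = (9/41)·(-5) + (6/41)·(-1) + (7/41)·3 + (4/41)·7 + (6/41)·19 + (9/41)·23
     = 319/41 ≈ 7.780

7.780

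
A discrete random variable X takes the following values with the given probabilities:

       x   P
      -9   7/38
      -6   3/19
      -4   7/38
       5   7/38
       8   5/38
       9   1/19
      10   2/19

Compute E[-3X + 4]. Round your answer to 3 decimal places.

3.526

E[-3x+4] = (7/38)·31 + (3/19)·22 + (7/38)·16 + (7/38)·(-11) + (5/38)·(-20) + (1/19)·(-23) + (2/19)·(-26)
     = 67/19 ≈ 3.526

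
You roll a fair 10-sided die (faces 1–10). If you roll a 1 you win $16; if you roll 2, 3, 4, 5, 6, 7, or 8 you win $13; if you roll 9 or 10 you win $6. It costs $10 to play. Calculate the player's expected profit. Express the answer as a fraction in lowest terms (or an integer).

19/10 dollars

E[payout] = (1/5)·6 + (7/10)·13 + (1/10)·16 = 119/10
Expected profit = 119/10 − 10 = 19/10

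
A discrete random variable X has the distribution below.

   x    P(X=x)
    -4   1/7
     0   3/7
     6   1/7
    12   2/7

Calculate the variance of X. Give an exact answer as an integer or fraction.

E[X] = (1/7)·(-4) + (3/7)·0 + (1/7)·6 + (2/7)·12 = 26/7
E[X²] = (1/7)·16 + (3/7)·0 + (1/7)·36 + (2/7)·144 = 340/7
Var(X) = 340/7 − (26/7)² = 1704/49

1704/49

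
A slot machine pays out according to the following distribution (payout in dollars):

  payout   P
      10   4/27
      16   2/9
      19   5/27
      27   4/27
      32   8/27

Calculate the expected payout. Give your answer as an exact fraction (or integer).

E[X] = (4/27)·10 + (2/9)·16 + (5/27)·19 + (4/27)·27 + (8/27)·32
     = 595/27

595/27 dollars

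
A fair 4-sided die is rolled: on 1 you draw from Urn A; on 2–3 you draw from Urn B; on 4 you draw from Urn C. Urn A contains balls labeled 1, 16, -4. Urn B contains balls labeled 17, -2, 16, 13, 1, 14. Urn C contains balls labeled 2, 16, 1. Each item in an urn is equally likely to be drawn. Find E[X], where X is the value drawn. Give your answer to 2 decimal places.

E[X | Urn A] = (1 + 16 − 4)/3 = 13/3
E[X | Urn B] = (17 − 2 + 16 + 13 + 1 + 14)/6 = 59/6
E[X | Urn C] = (2 + 16 + 1)/3 = 19/3
E[X] = (1/4)·13/3 + (1/2)·59/6 + (1/4)·19/3 = 91/12 ≈ 7.58

7.58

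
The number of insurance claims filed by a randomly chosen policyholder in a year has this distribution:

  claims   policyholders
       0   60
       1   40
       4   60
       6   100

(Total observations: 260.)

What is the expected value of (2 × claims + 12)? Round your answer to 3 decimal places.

Total = 260, so P(claims=0) = 60/260, etc.
E[2x+12] = (3/13)·12 + (2/13)·14 + (3/13)·20 + (5/13)·24
     = 244/13 ≈ 18.769

18.769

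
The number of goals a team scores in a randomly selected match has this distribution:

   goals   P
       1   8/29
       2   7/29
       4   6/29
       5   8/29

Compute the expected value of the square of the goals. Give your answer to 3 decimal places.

11.448

E[X²] = (8/29)·1 + (7/29)·4 + (6/29)·16 + (8/29)·25
     = 332/29 ≈ 11.448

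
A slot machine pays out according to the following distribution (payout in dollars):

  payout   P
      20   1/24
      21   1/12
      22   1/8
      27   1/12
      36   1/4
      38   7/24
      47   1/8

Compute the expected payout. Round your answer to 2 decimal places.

E[X] = (1/24)·20 + (1/12)·21 + (1/8)·22 + (1/12)·27 + (1/4)·36 + (7/24)·38 + (1/8)·47
     = 805/24 ≈ 33.54

$33.54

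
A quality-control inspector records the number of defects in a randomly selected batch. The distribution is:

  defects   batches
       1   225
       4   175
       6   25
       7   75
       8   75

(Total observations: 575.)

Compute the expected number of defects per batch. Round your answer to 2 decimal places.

3.83

Total = 575, so P(defects=1) = 225/575, etc.
E[X] = (9/23)·1 + (7/23)·4 + (1/23)·6 + (3/23)·7 + (3/23)·8
     = 88/23 ≈ 3.83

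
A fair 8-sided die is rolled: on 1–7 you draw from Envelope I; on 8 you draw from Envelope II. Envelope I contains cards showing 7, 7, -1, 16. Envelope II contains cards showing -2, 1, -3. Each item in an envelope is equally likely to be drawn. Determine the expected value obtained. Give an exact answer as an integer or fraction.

E[X | Envelope I] = (7 + 7 − 1 + 16)/4 = 29/4
E[X | Envelope II] = (-2 + 1 − 3)/3 = -4/3
E[X] = (7/8)·29/4 + (1/8)·(-4/3) = 593/96

593/96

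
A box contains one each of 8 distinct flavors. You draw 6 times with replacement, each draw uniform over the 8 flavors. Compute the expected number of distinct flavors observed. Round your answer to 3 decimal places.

Let Xⱼ=1 if type j appears at least once. P(Xⱼ=1) = 1 − ((8−1)/8)^6 = 144495/262144.
E[#distinct] = 8·144495/262144 = 144495/32768.
≈ 4.410

4.410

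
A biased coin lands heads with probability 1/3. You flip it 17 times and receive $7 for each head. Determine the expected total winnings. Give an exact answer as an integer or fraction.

119/3 dollars

E[#heads] = 17·1/3 = 17/3 (linearity over flips).
E[winnings] = 7·17/3 = 119/3.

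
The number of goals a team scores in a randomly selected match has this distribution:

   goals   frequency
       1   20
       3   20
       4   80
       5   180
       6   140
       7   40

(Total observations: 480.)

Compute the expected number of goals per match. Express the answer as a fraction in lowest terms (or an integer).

Total = 480, so P(goals=1) = 20/480, etc.
E[X] = (1/24)·1 + (1/24)·3 + (1/6)·4 + (3/8)·5 + (7/24)·6 + (1/12)·7
     = 121/24

121/24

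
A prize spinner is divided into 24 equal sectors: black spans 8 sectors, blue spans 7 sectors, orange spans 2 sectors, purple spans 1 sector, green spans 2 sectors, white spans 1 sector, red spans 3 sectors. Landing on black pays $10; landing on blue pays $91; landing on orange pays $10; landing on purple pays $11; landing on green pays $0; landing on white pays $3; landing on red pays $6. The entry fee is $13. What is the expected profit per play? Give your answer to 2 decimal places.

$19.04

E[payout] = (8/24)·10 + (7/24)·91 + (2/24)·10 + (1/24)·11 + (2/24)·0 + (1/24)·3 + (3/24)·6 = 769/24
Expected profit = 769/24 − 13 = 457/24 ≈ $19.04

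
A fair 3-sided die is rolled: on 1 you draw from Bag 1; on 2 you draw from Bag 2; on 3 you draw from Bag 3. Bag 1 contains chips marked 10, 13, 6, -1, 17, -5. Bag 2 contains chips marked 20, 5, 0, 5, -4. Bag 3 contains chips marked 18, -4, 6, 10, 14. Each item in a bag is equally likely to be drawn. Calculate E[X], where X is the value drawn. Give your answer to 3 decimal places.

6.889

E[X | Bag 1] = (10 + 13 + 6 − 1 + 17 − 5)/6 = 20/3
E[X | Bag 2] = (20 + 5 + 0 + 5 − 4)/5 = 26/5
E[X | Bag 3] = (18 − 4 + 6 + 10 + 14)/5 = 44/5
E[X] = (1/3)·20/3 + (1/3)·26/5 + (1/3)·44/5 = 62/9 ≈ 6.889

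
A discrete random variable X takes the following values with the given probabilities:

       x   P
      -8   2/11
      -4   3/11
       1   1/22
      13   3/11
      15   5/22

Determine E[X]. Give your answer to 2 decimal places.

E[X] = (2/11)·(-8) + (3/11)·(-4) + (1/22)·1 + (3/11)·13 + (5/22)·15
     = 49/11 ≈ 4.45

4.45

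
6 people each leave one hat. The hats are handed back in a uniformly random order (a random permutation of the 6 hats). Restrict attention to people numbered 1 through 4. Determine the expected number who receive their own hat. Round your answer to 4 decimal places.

Let Xᵢ = 1 if person i gets their own hat. For each i, P(Xᵢ=1) = 1/6.
By linearity of expectation, E[X₁+…+X_4] = 4·(1/6) = 2/3.
≈ 0.6667

0.6667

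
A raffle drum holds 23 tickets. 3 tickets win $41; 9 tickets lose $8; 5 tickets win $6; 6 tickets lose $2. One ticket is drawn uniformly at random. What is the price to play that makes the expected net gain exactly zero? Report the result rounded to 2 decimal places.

E[payout] = (3/23)·41 + (9/23)·(-8) + (5/23)·6 + (6/23)·(-2) = 3
Fair fee = E[payout] = 3 ≈ $3.00

$3.00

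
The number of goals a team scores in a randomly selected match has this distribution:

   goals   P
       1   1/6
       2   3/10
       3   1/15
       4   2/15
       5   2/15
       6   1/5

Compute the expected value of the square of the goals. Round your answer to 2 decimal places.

E[X²] = (1/6)·1 + (3/10)·4 + (1/15)·9 + (2/15)·16 + (2/15)·25 + (1/5)·36
     = 439/30 ≈ 14.63

14.63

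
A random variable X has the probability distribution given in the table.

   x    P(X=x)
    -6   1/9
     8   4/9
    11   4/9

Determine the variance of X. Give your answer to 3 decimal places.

25.728

E[X] = (1/9)·(-6) + (4/9)·8 + (4/9)·11 = 70/9
E[X²] = (1/9)·36 + (4/9)·64 + (4/9)·121 = 776/9
Var(X) = 776/9 − (70/9)² = 2084/81 ≈ 25.728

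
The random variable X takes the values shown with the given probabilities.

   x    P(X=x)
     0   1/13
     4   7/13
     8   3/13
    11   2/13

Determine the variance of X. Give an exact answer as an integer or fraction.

1622/169

E[X] = (1/13)·0 + (7/13)·4 + (3/13)·8 + (2/13)·11 = 74/13
E[X²] = (1/13)·0 + (7/13)·16 + (3/13)·64 + (2/13)·121 = 42
Var(X) = 42 − (74/13)² = 1622/169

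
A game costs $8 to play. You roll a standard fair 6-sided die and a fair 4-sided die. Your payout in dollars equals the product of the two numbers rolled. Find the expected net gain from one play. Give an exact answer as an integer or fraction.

3/4 dollars

Distribution of the product of the two numbers rolled: 1 w.p. 1/24, 2 w.p. 1/12, 3 w.p. 1/12, 4 w.p. 1/8, 5 w.p. 1/24, 6 w.p. 1/8, …
E[payout] = (1/24)·1 + (1/12)·2 + (1/12)·3 + (1/8)·4 + (1/24)·5 + (1/8)·6 + (1/12)·8 + (1/24)·9 + (1/24)·10 + (1/8)·12 + (1/24)·15 + (1/24)·16 + (1/24)·18 + (1/24)·20 + (1/24)·24 = 35/4
Expected profit = 35/4 − 8 = 3/4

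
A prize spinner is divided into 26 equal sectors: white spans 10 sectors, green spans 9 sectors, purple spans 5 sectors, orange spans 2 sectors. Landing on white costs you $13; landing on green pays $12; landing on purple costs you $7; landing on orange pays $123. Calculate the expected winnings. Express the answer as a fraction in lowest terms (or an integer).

189/26 dollars

E[payout] = (10/26)·(-13) + (9/26)·12 + (5/26)·(-7) + (2/26)·123 = 189/26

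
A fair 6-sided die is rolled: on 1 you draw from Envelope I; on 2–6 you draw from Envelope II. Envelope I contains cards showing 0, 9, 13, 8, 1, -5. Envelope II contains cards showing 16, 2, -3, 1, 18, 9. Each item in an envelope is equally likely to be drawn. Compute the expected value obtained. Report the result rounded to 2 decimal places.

E[X | Envelope I] = (0 + 9 + 13 + 8 + 1 − 5)/6 = 13/3
E[X | Envelope II] = (16 + 2 − 3 + 1 + 18 + 9)/6 = 43/6
E[X] = (1/6)·13/3 + (5/6)·43/6 = 241/36 ≈ 6.69

6.69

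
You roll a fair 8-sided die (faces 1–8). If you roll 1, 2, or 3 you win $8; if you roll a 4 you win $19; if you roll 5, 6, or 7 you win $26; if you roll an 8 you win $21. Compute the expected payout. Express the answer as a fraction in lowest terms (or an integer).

71/4 dollars

E[payout] = (3/8)·8 + (1/8)·19 + (1/8)·21 + (3/8)·26 = 71/4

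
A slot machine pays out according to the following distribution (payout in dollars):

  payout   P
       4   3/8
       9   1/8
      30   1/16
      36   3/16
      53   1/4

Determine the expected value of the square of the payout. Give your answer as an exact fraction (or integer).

8141/8

E[X²] = (3/8)·16 + (1/8)·81 + (1/16)·900 + (3/16)·1296 + (1/4)·2809
     = 8141/8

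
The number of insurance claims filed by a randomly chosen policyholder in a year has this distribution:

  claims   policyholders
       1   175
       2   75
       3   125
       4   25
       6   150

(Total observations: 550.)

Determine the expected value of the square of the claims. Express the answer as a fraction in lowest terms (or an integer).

Total = 550, so P(claims=1) = 175/550, etc.
E[X²] = (7/22)·1 + (3/22)·4 + (5/22)·9 + (1/22)·16 + (3/11)·36
     = 148/11

148/11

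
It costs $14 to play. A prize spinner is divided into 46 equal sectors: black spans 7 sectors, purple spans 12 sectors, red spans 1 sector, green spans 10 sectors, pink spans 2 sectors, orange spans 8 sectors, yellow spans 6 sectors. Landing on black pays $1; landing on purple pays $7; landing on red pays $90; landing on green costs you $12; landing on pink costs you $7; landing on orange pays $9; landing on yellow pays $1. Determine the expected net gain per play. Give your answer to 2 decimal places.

E[payout] = (7/46)·1 + (12/46)·7 + (1/46)·90 + (10/46)·(-12) + (2/46)·(-7) + (8/46)·9 + (6/46)·1 = 125/46
Expected profit = 125/46 − 14 = -519/46 ≈ -$11.28

-$11.28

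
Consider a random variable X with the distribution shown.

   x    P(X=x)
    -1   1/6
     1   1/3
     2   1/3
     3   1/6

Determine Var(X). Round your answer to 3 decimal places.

E[X] = (1/6)·(-1) + (1/3)·1 + (1/3)·2 + (1/6)·3 = 4/3
E[X²] = (1/6)·1 + (1/3)·1 + (1/3)·4 + (1/6)·9 = 10/3
Var(X) = 10/3 − (4/3)² = 14/9 ≈ 1.556

1.556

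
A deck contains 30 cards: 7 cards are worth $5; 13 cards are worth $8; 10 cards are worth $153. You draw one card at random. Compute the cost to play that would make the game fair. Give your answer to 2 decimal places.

$55.63

E[payout] = (7/30)·5 + (13/30)·8 + (10/30)·153 = 1669/30
Fair fee = E[payout] = 1669/30 ≈ $55.63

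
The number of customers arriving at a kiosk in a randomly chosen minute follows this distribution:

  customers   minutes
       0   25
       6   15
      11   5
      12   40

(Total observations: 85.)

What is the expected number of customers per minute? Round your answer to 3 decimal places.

Total = 85, so P(customers=0) = 25/85, etc.
E[X] = (5/17)·0 + (3/17)·6 + (1/17)·11 + (8/17)·12
     = 125/17 ≈ 7.353

7.353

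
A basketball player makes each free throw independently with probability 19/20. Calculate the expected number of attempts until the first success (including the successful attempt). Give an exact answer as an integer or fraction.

20/19

For a geometric distribution, E[trials] = 1/p = 1/(19/20) = 20/19.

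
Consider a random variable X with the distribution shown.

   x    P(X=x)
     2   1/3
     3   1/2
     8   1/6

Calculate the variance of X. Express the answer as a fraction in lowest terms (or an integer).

E[X] = (1/3)·2 + (1/2)·3 + (1/6)·8 = 7/2
E[X²] = (1/3)·4 + (1/2)·9 + (1/6)·64 = 33/2
Var(X) = 33/2 − (7/2)² = 17/4

17/4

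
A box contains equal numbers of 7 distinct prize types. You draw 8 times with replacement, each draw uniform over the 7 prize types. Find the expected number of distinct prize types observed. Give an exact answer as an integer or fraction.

Let Xⱼ=1 if type j appears at least once. P(Xⱼ=1) = 1 − ((7−1)/7)^8 = 4085185/5764801.
E[#distinct] = 7·4085185/5764801 = 4085185/823543.

4085185/823543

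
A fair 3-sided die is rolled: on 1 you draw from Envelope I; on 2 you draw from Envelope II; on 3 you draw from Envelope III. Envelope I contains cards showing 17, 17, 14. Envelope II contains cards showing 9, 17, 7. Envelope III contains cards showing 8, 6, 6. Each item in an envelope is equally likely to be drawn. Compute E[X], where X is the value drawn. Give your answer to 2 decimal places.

E[X | Envelope I] = (17 + 17 + 14)/3 = 16
E[X | Envelope II] = (9 + 17 + 7)/3 = 11
E[X | Envelope III] = (8 + 6 + 6)/3 = 20/3
E[X] = (1/3)·16 + (1/3)·11 + (1/3)·20/3 = 101/9 ≈ 11.22

11.22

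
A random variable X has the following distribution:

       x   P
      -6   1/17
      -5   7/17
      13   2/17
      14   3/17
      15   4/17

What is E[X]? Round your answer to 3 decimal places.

5.118

E[X] = (1/17)·(-6) + (7/17)·(-5) + (2/17)·13 + (3/17)·14 + (4/17)·15
     = 87/17 ≈ 5.118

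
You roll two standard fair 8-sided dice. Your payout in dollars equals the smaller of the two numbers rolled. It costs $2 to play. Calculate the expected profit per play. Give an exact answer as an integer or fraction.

19/16 dollars

Distribution of the smaller of the two numbers rolled: 1 w.p. 15/64, 2 w.p. 13/64, 3 w.p. 11/64, 4 w.p. 9/64, 5 w.p. 7/64, 6 w.p. 5/64, …
E[payout] = (15/64)·1 + (13/64)·2 + (11/64)·3 + (9/64)·4 + (7/64)·5 + (5/64)·6 + (3/64)·7 + (1/64)·8 = 51/16
Expected profit = 51/16 − 2 = 19/16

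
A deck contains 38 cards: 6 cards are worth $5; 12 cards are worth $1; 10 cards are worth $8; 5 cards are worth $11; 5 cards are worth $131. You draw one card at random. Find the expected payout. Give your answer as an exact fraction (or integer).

E[payout] = (6/38)·5 + (12/38)·1 + (10/38)·8 + (5/38)·11 + (5/38)·131 = 416/19

416/19 dollars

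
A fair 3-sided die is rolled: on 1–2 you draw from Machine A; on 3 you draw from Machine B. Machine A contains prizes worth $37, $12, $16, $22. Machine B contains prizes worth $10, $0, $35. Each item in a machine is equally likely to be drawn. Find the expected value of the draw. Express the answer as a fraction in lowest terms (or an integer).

39/2 dollars

E[X | Machine A] = (37 + 12 + 16 + 22)/4 = 87/4
E[X | Machine B] = (10 + 0 + 35)/3 = 15
E[X] = (2/3)·87/4 + (1/3)·15 = 39/2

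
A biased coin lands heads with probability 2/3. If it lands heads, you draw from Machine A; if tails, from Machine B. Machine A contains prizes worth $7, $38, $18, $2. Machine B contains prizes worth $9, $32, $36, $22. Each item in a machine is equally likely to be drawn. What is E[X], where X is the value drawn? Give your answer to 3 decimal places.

$19.083

E[X | Machine A] = (7 + 38 + 18 + 2)/4 = 65/4
E[X | Machine B] = (9 + 32 + 36 + 22)/4 = 99/4
E[X] = (2/3)·65/4 + (1/3)·99/4 = 229/12 ≈ 19.083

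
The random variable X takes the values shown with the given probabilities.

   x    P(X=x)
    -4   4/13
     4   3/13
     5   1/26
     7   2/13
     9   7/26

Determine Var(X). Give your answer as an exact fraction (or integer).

E[X] = (4/13)·(-4) + (3/13)·4 + (1/26)·5 + (2/13)·7 + (7/26)·9 = 44/13
E[X²] = (4/13)·16 + (3/13)·16 + (1/26)·25 + (2/13)·49 + (7/26)·81 = 506/13
Var(X) = 506/13 − (44/13)² = 4642/169

4642/169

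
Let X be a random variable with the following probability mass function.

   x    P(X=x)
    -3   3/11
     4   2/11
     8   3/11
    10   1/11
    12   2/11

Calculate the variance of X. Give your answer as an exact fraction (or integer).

E[X] = (3/11)·(-3) + (2/11)·4 + (3/11)·8 + (1/11)·10 + (2/11)·12 = 57/11
E[X²] = (3/11)·9 + (2/11)·16 + (3/11)·64 + (1/11)·100 + (2/11)·144 = 639/11
Var(X) = 639/11 − (57/11)² = 3780/121

3780/121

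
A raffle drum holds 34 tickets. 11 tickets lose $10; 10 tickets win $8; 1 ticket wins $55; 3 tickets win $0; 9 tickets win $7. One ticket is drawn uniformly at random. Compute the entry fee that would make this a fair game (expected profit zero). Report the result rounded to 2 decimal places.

$2.59

E[payout] = (11/34)·(-10) + (10/34)·8 + (1/34)·55 + (3/34)·0 + (9/34)·7 = 44/17
Fair fee = E[payout] = 44/17 ≈ $2.59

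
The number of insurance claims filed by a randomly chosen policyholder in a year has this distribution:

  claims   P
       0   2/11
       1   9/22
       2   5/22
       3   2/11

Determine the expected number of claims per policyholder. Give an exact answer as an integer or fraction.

E[X] = (2/11)·0 + (9/22)·1 + (5/22)·2 + (2/11)·3
     = 31/22

31/22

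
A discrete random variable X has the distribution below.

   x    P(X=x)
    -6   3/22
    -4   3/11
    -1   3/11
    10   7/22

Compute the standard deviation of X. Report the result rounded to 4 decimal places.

E[X] = 1, E[X²] = 455/11
Var(X) = E[X²] − (E[X])² = 455/11 − 1 = 444/11
SD(X) = √(444/11) ≈ 6.3532

6.3532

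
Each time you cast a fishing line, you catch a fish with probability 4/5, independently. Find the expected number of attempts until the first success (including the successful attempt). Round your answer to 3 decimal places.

For a geometric distribution, E[trials] = 1/p = 1/(4/5) = 5/4.
≈ 1.250

1.250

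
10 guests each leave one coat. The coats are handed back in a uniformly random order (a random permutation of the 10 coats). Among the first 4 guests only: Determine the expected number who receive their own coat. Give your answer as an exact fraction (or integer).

2/5

Let Xᵢ = 1 if person i gets their own coat. For each i, P(Xᵢ=1) = 1/10.
By linearity of expectation, E[X₁+…+X_4] = 4·(1/10) = 2/5.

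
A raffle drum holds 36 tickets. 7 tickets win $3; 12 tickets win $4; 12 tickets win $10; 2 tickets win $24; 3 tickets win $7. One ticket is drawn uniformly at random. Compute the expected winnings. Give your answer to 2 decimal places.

E[payout] = (7/36)·3 + (12/36)·4 + (12/36)·10 + (2/36)·24 + (3/36)·7 = 43/6
≈ $7.17

$7.17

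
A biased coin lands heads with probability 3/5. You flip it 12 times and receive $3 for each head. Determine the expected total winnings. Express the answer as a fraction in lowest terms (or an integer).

108/5 dollars

E[#heads] = 12·3/5 = 36/5 (linearity over flips).
E[winnings] = 3·36/5 = 108/5.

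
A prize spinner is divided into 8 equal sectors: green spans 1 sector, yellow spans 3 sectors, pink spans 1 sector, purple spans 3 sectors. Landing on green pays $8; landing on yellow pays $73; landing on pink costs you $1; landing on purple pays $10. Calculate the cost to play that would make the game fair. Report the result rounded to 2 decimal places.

$32.00

E[payout] = (1/8)·8 + (3/8)·73 + (1/8)·(-1) + (3/8)·10 = 32
Fair fee = E[payout] = 32 ≈ $32.00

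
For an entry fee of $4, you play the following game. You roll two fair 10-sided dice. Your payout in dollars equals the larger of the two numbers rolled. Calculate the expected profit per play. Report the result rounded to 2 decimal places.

$3.15

Distribution of the larger of the two numbers rolled: 1 w.p. 1/100, 2 w.p. 3/100, 3 w.p. 1/20, 4 w.p. 7/100, 5 w.p. 9/100, 6 w.p. 11/100, …
E[payout] = (1/100)·1 + (3/100)·2 + (1/20)·3 + (7/100)·4 + (9/100)·5 + (11/100)·6 + (13/100)·7 + (3/20)·8 + (17/100)·9 + (19/100)·10 = 143/20
Expected profit = 143/20 − 4 = 63/20 ≈ $3.15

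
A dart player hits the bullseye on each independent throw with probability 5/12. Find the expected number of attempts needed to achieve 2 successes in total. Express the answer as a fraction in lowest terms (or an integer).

24/5

By linearity (sum of 2 independent geometric waits), E[trials] = 2/p = 2/(5/12) = 24/5.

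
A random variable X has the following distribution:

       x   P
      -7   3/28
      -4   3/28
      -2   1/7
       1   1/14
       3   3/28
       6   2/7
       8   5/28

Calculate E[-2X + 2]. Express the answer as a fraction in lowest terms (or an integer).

-15/7

E[-2x+2] = (3/28)·16 + (3/28)·10 + (1/7)·6 + (1/14)·0 + (3/28)·(-4) + (2/7)·(-10) + (5/28)·(-14)
     = -15/7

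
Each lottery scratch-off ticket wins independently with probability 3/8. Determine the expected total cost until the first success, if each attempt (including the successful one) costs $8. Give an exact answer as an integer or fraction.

E[#attempts] = 1/p = 8/3; E[cost] = 8·8/3 = 64/3.

64/3 dollars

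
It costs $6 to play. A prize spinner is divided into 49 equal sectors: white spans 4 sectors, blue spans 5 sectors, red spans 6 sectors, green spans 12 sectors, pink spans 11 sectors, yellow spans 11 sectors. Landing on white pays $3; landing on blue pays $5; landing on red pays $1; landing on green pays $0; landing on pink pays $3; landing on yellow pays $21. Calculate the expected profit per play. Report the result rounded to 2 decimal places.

E[payout] = (4/49)·3 + (5/49)·5 + (6/49)·1 + (12/49)·0 + (11/49)·3 + (11/49)·21 = 307/49
Expected profit = 307/49 − 6 = 13/49 ≈ $0.27

$0.27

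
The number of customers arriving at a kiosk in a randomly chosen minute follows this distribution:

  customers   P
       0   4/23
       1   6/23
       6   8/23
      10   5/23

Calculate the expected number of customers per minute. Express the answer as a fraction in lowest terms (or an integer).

E[X] = (4/23)·0 + (6/23)·1 + (8/23)·6 + (5/23)·10
     = 104/23

104/23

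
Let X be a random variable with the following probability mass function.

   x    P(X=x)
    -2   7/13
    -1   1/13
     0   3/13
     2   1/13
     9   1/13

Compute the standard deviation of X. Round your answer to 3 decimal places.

2.945

E[X] = -4/13, E[X²] = 114/13
Var(X) = E[X²] − (E[X])² = 114/13 − 16/169 = 1466/169
SD(X) = √(1466/169) ≈ 2.945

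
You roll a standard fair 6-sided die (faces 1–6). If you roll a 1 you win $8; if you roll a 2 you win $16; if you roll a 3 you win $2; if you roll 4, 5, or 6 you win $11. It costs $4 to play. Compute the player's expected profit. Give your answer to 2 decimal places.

E[payout] = (1/6)·2 + (1/6)·8 + (1/2)·11 + (1/6)·16 = 59/6
Expected profit = 59/6 − 4 = 35/6 ≈ $5.83

$5.83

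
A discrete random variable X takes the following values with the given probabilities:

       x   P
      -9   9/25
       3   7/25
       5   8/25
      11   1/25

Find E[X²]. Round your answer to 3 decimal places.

44.520

E[X²] = (9/25)·81 + (7/25)·9 + (8/25)·25 + (1/25)·121
     = 1113/25 ≈ 44.520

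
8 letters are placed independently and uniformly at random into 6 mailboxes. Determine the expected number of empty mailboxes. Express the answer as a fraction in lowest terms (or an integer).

390625/279936

Let Xⱼ=1 if mailbox j is empty. P(Xⱼ=1) = ((6-1)/6)^8 = 390625/1679616.
By linearity, E[#empty] = 6·390625/1679616 = 390625/279936.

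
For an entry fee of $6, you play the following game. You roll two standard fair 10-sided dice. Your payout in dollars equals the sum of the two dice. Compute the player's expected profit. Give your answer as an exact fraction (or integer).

Distribution of the sum of the two dice: 2 w.p. 1/100, 3 w.p. 1/50, 4 w.p. 3/100, 5 w.p. 1/25, 6 w.p. 1/20, 7 w.p. 3/50, …
E[payout] = (1/100)·2 + (1/50)·3 + (3/100)·4 + (1/25)·5 + (1/20)·6 + (3/50)·7 + (7/100)·8 + (2/25)·9 + (9/100)·10 + (1/10)·11 + (9/100)·12 + (2/25)·13 + (7/100)·14 + (3/50)·15 + (1/20)·16 + (1/25)·17 + (3/100)·18 + (1/50)·19 + (1/100)·20 = 11
Expected profit = 11 − 6 = 5

$5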